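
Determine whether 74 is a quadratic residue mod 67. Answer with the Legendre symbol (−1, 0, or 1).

-1

Euler's criterion: (74/67) ≡ 7^33 (mod 67).
7^2 ≡ 49 (mod 67)
7^4 ≡ 56 (mod 67)
7^8 ≡ 54 (mod 67)
7^16 ≡ 35 (mod 67)
7^32 ≡ 19 (mod 67)
7^33 = 7^(32+1) ≡ 66 (mod 67).
Result is 66 ≡ −1, so (74/67) = −1.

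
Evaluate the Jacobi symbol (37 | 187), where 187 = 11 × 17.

-1

Reciprocity: 37 ≡ 1 and 187 ≡ 3 (mod 4), so (37/187) = +(187/37).
Reduce top mod 37: now compute (2/37).
Pull out 2: since 37 ≡ 5 (mod 8), (2/37) = -1.
Reached (1/37) = 1. Collecting the sign flips along the way, the symbol is -1.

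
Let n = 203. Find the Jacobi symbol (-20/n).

1

First reduce: -20 ≡ 183 (mod 203).
Reciprocity: 183 ≡ 3 and 203 ≡ 3 (mod 4), so (183/203) = −(203/183).
Reduce top mod 183: now compute (20/183).
Pull out 2^2: since 183 ≡ 7 (mod 8), (2/183) = +1, so (2/183)^2 = +1.
Reciprocity: 5 ≡ 1 and 183 ≡ 3 (mod 4), so (5/183) = +(183/5).
Reduce top mod 5: now compute (3/5).
Reciprocity: 3 ≡ 3 and 5 ≡ 1 (mod 4), so (3/5) = +(5/3).
Reduce top mod 3: now compute (2/3).
Pull out 2: since 3 ≡ 3 (mod 8), (2/3) = -1.
Reached (1/3) = 1. Collecting the sign flips along the way, the symbol is +1.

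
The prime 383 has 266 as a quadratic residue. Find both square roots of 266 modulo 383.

64, 319

Since 383 ≡ 3 (mod 4), a square root of 266 is 266^((383+1)/4) = 266^96 mod 383.
Repeated squaring: 266^2≡284, 266^4≡226, 266^8≡137, 266^16≡2, 266^32≡4, 266^64≡16 (mod 383).
266^96 = 266^(64+32) ≡ 64 (mod 383).
Check: 64² = 4096 ≡ 266 (mod 383). The two roots are 64 and 319.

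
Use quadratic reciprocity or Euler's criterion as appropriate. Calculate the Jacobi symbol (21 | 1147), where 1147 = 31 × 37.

Reciprocity: 21 ≡ 1 and 1147 ≡ 3 (mod 4), so (21/1147) = +(1147/21).
Reduce top mod 21: now compute (13/21).
Reciprocity: 13 ≡ 1 and 21 ≡ 1 (mod 4), so (13/21) = +(21/13).
Reduce top mod 13: now compute (8/13).
Pull out 2^3: since 13 ≡ 5 (mod 8), (2/13) = -1, so (2/13)^3 = -1.
Reached (1/13) = 1. Collecting the sign flips along the way, the symbol is -1.

-1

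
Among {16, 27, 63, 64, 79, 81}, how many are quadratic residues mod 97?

5

(16/97) = +1 → QR.
(27/97) = +1 → QR.
(63/97) = -1 → non-residue.
(64/97) = +1 → QR.
(79/97) = +1 → QR.
(81/97) = +1 → QR.
Total quadratic residues among the 6: 5.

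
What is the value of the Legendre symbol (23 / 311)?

Euler's criterion: (23/311) ≡ 23^155 (mod 311).
23^2 ≡ 218 (mod 311)
23^4 ≡ 252 (mod 311)
23^8 ≡ 60 (mod 311)
23^16 ≡ 179 (mod 311)
23^32 ≡ 8 (mod 311)
23^64 ≡ 64 (mod 311)
23^128 ≡ 53 (mod 311)
23^155 = 23^(128+16+8+2+1) ≡ 310 (mod 311).
Result is 310 ≡ −1, so (23/311) = −1.

-1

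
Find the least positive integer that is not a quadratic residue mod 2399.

(2/2399) = +1, so 2 is a residue.
(3/2399) = +1, so 3 is a residue.
(4/2399) = +1, so 4 is a residue.
(5/2399) = +1, so 5 is a residue.
(6/2399) = +1, so 6 is a residue.
(7/2399) = +1, so 7 is a residue.
(8/2399) = +1, so 8 is a residue.
(9/2399) = +1, so 9 is a residue.
(10/2399) = +1, so 10 is a residue.
(11/2399) = −1, so 11 is the smallest positive non-residue mod 2399.

11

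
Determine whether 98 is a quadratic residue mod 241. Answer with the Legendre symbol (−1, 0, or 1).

Euler's criterion: (98/241) ≡ 98^120 (mod 241).
98^2 ≡ 205 (mod 241)
98^4 ≡ 91 (mod 241)
98^8 ≡ 87 (mod 241)
98^16 ≡ 98 (mod 241)
98^32 ≡ 205 (mod 241)
98^64 ≡ 91 (mod 241)
98^120 = 98^(64+32+16+8) ≡ 1 (mod 241).
Result is 1, so (98/241) = 1.

1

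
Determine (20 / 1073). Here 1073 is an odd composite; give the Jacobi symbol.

-1

Pull out 2^2: since 1073 ≡ 1 (mod 8), (2/1073) = +1, so (2/1073)^2 = +1.
Reciprocity: 5 ≡ 1 and 1073 ≡ 1 (mod 4), so (5/1073) = +(1073/5).
Reduce top mod 5: now compute (3/5).
Reciprocity: 3 ≡ 3 and 5 ≡ 1 (mod 4), so (3/5) = +(5/3).
Reduce top mod 3: now compute (2/3).
Pull out 2: since 3 ≡ 3 (mod 8), (2/3) = -1.
Reached (1/3) = 1. Collecting the sign flips along the way, the symbol is -1.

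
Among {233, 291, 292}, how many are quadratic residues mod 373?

1

(233/373) = -1 → non-residue.
(291/373) = -1 → non-residue.
(292/373) = +1 → QR.
Total quadratic residues among the 3: 1.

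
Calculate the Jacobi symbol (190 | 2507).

1

Pull out 2: since 2507 ≡ 3 (mod 8), (2/2507) = -1.
Reciprocity: 95 ≡ 3 and 2507 ≡ 3 (mod 4), so (95/2507) = −(2507/95).
Reduce top mod 95: now compute (37/95).
Reciprocity: 37 ≡ 1 and 95 ≡ 3 (mod 4), so (37/95) = +(95/37).
Reduce top mod 37: now compute (21/37).
Reciprocity: 21 ≡ 1 and 37 ≡ 1 (mod 4), so (21/37) = +(37/21).
Reduce top mod 21: now compute (16/21).
Pull out 2^4: since 21 ≡ 5 (mod 8), (2/21) = -1, so (2/21)^4 = +1.
Reached (1/21) = 1. Collecting the sign flips along the way, the symbol is +1.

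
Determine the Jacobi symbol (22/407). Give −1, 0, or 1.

Pull out 2: since 407 ≡ 7 (mod 8), (2/407) = +1.
Reciprocity: 11 ≡ 3 and 407 ≡ 3 (mod 4), so (11/407) = −(407/11).
Reduce top mod 11: now compute (0/11).
Top reduces to 0: gcd > 1, so the symbol is 0.

0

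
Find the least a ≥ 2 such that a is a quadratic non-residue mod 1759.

(2/1759) = +1, so 2 is a residue.
(3/1759) = −1, so 3 is the smallest positive non-residue mod 1759.

3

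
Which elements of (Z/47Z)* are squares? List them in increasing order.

1 2 3 4 6 7 8 9 12 14 16 17 18 21 24 25 27 28 32 34 36 37 42

Square k = 1,…,23 (k and 47−k give the same square):
1²=1, 2²=4, 3²=9, 4²=16, 5²=25, 6²=36, 7²≡2, 8²≡17, 9²≡34, 10²≡6, 11²≡27, 12²≡3, 13²≡28, 14²≡8, 15²≡37, 16²≡21, 17²≡7, 18²≡42, 19²≡32, 20²≡24, 21²≡18, 22²≡14, 23²≡12 (mod 47).
So the quadratic residues mod 47 are {1, 2, 3, 4, 6, 7, 8, 9, 12, 14, 16, 17, 18, 21, 24, 25, 27, 28, 32, 34, 36, 37, 42}.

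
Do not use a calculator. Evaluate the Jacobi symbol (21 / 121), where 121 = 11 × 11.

Reciprocity: 21 ≡ 1 and 121 ≡ 1 (mod 4), so (21/121) = +(121/21).
Reduce top mod 21: now compute (16/21).
Pull out 2^4: since 21 ≡ 5 (mod 8), (2/21) = -1, so (2/21)^4 = +1.
Reached (1/21) = 1. Collecting the sign flips along the way, the symbol is +1.

1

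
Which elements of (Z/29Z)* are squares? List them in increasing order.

1 4 5 6 7 9 13 16 20 22 23 24 25 28

Square k = 1,…,14 (k and 29−k give the same square):
1²=1, 2²=4, 3²=9, 4²=16, 5²=25, 6²≡7, 7²≡20, 8²≡6, 9²≡23, 10²≡13, 11²≡5, 12²≡28, 13²≡24, 14²≡22 (mod 29).
So the quadratic residues mod 29 are {1, 4, 5, 6, 7, 9, 13, 16, 20, 22, 23, 24, 25, 28}.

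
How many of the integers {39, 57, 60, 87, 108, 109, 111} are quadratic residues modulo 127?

2

(39/127) = -1 → non-residue.
(57/127) = -1 → non-residue.
(60/127) = +1 → QR.
(87/127) = +1 → QR.
(108/127) = -1 → non-residue.
(109/127) = -1 → non-residue.
(111/127) = -1 → non-residue.
Total quadratic residues among the 7: 2.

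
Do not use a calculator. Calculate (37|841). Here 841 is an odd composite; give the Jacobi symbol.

1

Reciprocity: 37 ≡ 1 and 841 ≡ 1 (mod 4), so (37/841) = +(841/37).
Reduce top mod 37: now compute (27/37).
Reciprocity: 27 ≡ 3 and 37 ≡ 1 (mod 4), so (27/37) = +(37/27).
Reduce top mod 27: now compute (10/27).
Pull out 2: since 27 ≡ 3 (mod 8), (2/27) = -1.
Reciprocity: 5 ≡ 1 and 27 ≡ 3 (mod 4), so (5/27) = +(27/5).
Reduce top mod 5: now compute (2/5).
Pull out 2: since 5 ≡ 5 (mod 8), (2/5) = -1.
Reached (1/5) = 1. Collecting the sign flips along the way, the symbol is +1.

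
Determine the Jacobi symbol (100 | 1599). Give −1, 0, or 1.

1

Pull out 2^2: since 1599 ≡ 7 (mod 8), (2/1599) = +1, so (2/1599)^2 = +1.
Reciprocity: 25 ≡ 1 and 1599 ≡ 3 (mod 4), so (25/1599) = +(1599/25).
Reduce top mod 25: now compute (24/25).
Pull out 2^3: since 25 ≡ 1 (mod 8), (2/25) = +1, so (2/25)^3 = +1.
Reciprocity: 3 ≡ 3 and 25 ≡ 1 (mod 4), so (3/25) = +(25/3).
Reduce top mod 3: now compute (1/3).
Reached (1/3) = 1. Collecting the sign flips along the way, the symbol is +1.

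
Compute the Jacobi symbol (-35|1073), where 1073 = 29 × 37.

First reduce: -35 ≡ 1038 (mod 1073).
Pull out 2: since 1073 ≡ 1 (mod 8), (2/1073) = +1.
Reciprocity: 519 ≡ 3 and 1073 ≡ 1 (mod 4), so (519/1073) = +(1073/519).
Reduce top mod 519: now compute (35/519).
Reciprocity: 35 ≡ 3 and 519 ≡ 3 (mod 4), so (35/519) = −(519/35).
Reduce top mod 35: now compute (29/35).
Reciprocity: 29 ≡ 1 and 35 ≡ 3 (mod 4), so (29/35) = +(35/29).
Reduce top mod 29: now compute (6/29).
Pull out 2: since 29 ≡ 5 (mod 8), (2/29) = -1.
Reciprocity: 3 ≡ 3 and 29 ≡ 1 (mod 4), so (3/29) = +(29/3).
Reduce top mod 3: now compute (2/3).
Pull out 2: since 3 ≡ 3 (mod 8), (2/3) = -1.
Reached (1/3) = 1. Collecting the sign flips along the way, the symbol is -1.

-1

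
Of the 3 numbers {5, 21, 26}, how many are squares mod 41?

2

(5/41) = +1 → QR.
(21/41) = +1 → QR.
(26/41) = -1 → non-residue.
Total quadratic residues among the 3: 2.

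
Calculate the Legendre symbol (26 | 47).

-1

Pull out 2: since 47 ≡ 7 (mod 8), (2/47) = +1.
Reciprocity: 13 ≡ 1 and 47 ≡ 3 (mod 4), so (13/47) = +(47/13).
Reduce top mod 13: now compute (8/13).
Pull out 2^3: since 13 ≡ 5 (mod 8), (2/13) = -1, so (2/13)^3 = -1.
Reached (1/13) = 1. Collecting the sign flips along the way, the symbol is -1.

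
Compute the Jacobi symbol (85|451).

Reciprocity: 85 ≡ 1 and 451 ≡ 3 (mod 4), so (85/451) = +(451/85).
Reduce top mod 85: now compute (26/85).
Pull out 2: since 85 ≡ 5 (mod 8), (2/85) = -1.
Reciprocity: 13 ≡ 1 and 85 ≡ 1 (mod 4), so (13/85) = +(85/13).
Reduce top mod 13: now compute (7/13).
Reciprocity: 7 ≡ 3 and 13 ≡ 1 (mod 4), so (7/13) = +(13/7).
Reduce top mod 7: now compute (6/7).
Pull out 2: since 7 ≡ 7 (mod 8), (2/7) = +1.
Reciprocity: 3 ≡ 3 and 7 ≡ 3 (mod 4), so (3/7) = −(7/3).
Reduce top mod 3: now compute (1/3).
Reached (1/3) = 1. Collecting the sign flips along the way, the symbol is +1.

1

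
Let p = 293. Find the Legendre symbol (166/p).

-1

Pull out 2: since 293 ≡ 5 (mod 8), (2/293) = -1.
Reciprocity: 83 ≡ 3 and 293 ≡ 1 (mod 4), so (83/293) = +(293/83).
Reduce top mod 83: now compute (44/83).
Pull out 2^2: since 83 ≡ 3 (mod 8), (2/83) = -1, so (2/83)^2 = +1.
Reciprocity: 11 ≡ 3 and 83 ≡ 3 (mod 4), so (11/83) = −(83/11).
Reduce top mod 11: now compute (6/11).
Pull out 2: since 11 ≡ 3 (mod 8), (2/11) = -1.
Reciprocity: 3 ≡ 3 and 11 ≡ 3 (mod 4), so (3/11) = −(11/3).
Reduce top mod 3: now compute (2/3).
Pull out 2: since 3 ≡ 3 (mod 8), (2/3) = -1.
Reached (1/3) = 1. Collecting the sign flips along the way, the symbol is -1.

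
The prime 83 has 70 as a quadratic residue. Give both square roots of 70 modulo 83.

Since 83 ≡ 3 (mod 4), a square root of 70 is 70^((83+1)/4) = 70^21 mod 83.
Repeated squaring: 70^2≡3, 70^4≡9, 70^8≡81, 70^16≡4 (mod 83).
70^21 = 70^(16+4+1) ≡ 30 (mod 83).
Check: 30² = 900 ≡ 70 (mod 83). The two roots are 30 and 53.

30, 53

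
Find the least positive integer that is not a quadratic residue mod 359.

7

(2/359) = +1, so 2 is a residue.
(3/359) = +1, so 3 is a residue.
(4/359) = +1, so 4 is a residue.
(5/359) = +1, so 5 is a residue.
(6/359) = +1, so 6 is a residue.
(7/359) = −1, so 7 is the smallest positive non-residue mod 359.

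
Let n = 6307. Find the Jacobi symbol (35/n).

Reciprocity: 35 ≡ 3 and 6307 ≡ 3 (mod 4), so (35/6307) = −(6307/35).
Reduce top mod 35: now compute (7/35).
Reciprocity: 7 ≡ 3 and 35 ≡ 3 (mod 4), so (7/35) = −(35/7).
Reduce top mod 7: now compute (0/7).
Top reduces to 0: gcd > 1, so the symbol is 0.

0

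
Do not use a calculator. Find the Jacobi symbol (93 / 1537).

1

Reciprocity: 93 ≡ 1 and 1537 ≡ 1 (mod 4), so (93/1537) = +(1537/93).
Reduce top mod 93: now compute (49/93).
Reciprocity: 49 ≡ 1 and 93 ≡ 1 (mod 4), so (49/93) = +(93/49).
Reduce top mod 49: now compute (44/49).
Pull out 2^2: since 49 ≡ 1 (mod 8), (2/49) = +1, so (2/49)^2 = +1.
Reciprocity: 11 ≡ 3 and 49 ≡ 1 (mod 4), so (11/49) = +(49/11).
Reduce top mod 11: now compute (5/11).
Reciprocity: 5 ≡ 1 and 11 ≡ 3 (mod 4), so (5/11) = +(11/5).
Reduce top mod 5: now compute (1/5).
Reached (1/5) = 1. Collecting the sign flips along the way, the symbol is +1.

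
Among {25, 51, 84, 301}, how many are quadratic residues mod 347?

1

(25/347) = +1 → QR.
(51/347) = -1 → non-residue.
(84/347) = -1 → non-residue.
(301/347) = -1 → non-residue.
Total quadratic residues among the 4: 1.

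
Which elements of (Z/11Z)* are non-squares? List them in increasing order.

2, 6, 7, 8, 10

Square k = 1,…,5 (k and 11−k give the same square):
1²=1, 2²=4, 3²=9, 4²≡5, 5²≡3 (mod 11).
The residues are {1, 3, 4, 5, 9}; the non-residues are the remaining 5 nonzero classes.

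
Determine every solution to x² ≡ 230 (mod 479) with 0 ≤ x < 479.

Since 479 ≡ 3 (mod 4), a square root of 230 is 230^((479+1)/4) = 230^120 mod 479.
Repeated squaring: 230^2≡210, 230^4≡32, 230^8≡66, 230^16≡45, 230^32≡109, 230^64≡385 (mod 479).
230^120 = 230^(64+32+16+8) ≡ 250 (mod 479).
Check: 250² = 62500 ≡ 230 (mod 479). The two roots are 229 and 250.

229, 250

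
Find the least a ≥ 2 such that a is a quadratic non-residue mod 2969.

3

(2/2969) = +1, so 2 is a residue.
(3/2969) = −1, so 3 is the smallest positive non-residue mod 2969.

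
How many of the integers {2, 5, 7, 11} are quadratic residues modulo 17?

(2/17) = +1 → QR.
(5/17) = -1 → non-residue.
(7/17) = -1 → non-residue.
(11/17) = -1 → non-residue.
Total quadratic residues among the 4: 1.

1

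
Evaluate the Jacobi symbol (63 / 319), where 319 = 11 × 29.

-1

Reciprocity: 63 ≡ 3 and 319 ≡ 3 (mod 4), so (63/319) = −(319/63).
Reduce top mod 63: now compute (4/63).
Pull out 2^2: since 63 ≡ 7 (mod 8), (2/63) = +1, so (2/63)^2 = +1.
Reached (1/63) = 1. Collecting the sign flips along the way, the symbol is -1.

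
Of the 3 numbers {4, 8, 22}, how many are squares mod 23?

(4/23) = +1 → QR.
(8/23) = +1 → QR.
(22/23) = -1 → non-residue.
Total quadratic residues among the 3: 2.

2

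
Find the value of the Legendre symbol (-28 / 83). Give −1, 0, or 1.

Euler's criterion: (-28/83) ≡ 55^41 (mod 83).
55^2 ≡ 37 (mod 83)
55^4 ≡ 41 (mod 83)
55^8 ≡ 21 (mod 83)
55^16 ≡ 26 (mod 83)
55^32 ≡ 12 (mod 83)
55^41 = 55^(32+8+1) ≡ 82 (mod 83).
Result is 82 ≡ −1, so (-28/83) = −1.

-1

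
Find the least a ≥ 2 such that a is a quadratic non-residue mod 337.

5

(2/337) = +1, so 2 is a residue.
(3/337) = +1, so 3 is a residue.
(4/337) = +1, so 4 is a residue.
(5/337) = −1, so 5 is the smallest positive non-residue mod 337.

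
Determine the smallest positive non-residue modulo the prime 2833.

(2/2833) = +1, so 2 is a residue.
(3/2833) = +1, so 3 is a residue.
(4/2833) = +1, so 4 is a residue.
(5/2833) = −1, so 5 is the smallest positive non-residue mod 2833.

5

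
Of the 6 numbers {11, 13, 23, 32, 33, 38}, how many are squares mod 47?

(11/47) = -1 → non-residue.
(13/47) = -1 → non-residue.
(23/47) = -1 → non-residue.
(32/47) = +1 → QR.
(33/47) = -1 → non-residue.
(38/47) = -1 → non-residue.
Total quadratic residues among the 6: 1.

1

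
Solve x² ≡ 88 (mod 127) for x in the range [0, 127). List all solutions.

Since 127 ≡ 3 (mod 4), a square root of 88 is 88^((127+1)/4) = 88^32 mod 127.
Repeated squaring: 88^2≡124, 88^4≡9, 88^8≡81, 88^16≡84, 88^32≡71 (mod 127).
88^32 = 88^(32) ≡ 71 (mod 127).
Check: 71² = 5041 ≡ 88 (mod 127). The two roots are 56 and 71.

56, 71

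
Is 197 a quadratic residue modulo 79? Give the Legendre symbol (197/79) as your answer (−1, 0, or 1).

-1

Euler's criterion: (197/79) ≡ 39^39 (mod 79).
39^2 ≡ 20 (mod 79)
39^4 ≡ 5 (mod 79)
39^8 ≡ 25 (mod 79)
39^16 ≡ 72 (mod 79)
39^32 ≡ 49 (mod 79)
39^39 = 39^(32+4+2+1) ≡ 78 (mod 79).
Result is 78 ≡ −1, so (197/79) = −1.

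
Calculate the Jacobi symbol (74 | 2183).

0

Pull out 2: since 2183 ≡ 7 (mod 8), (2/2183) = +1.
Reciprocity: 37 ≡ 1 and 2183 ≡ 3 (mod 4), so (37/2183) = +(2183/37).
Reduce top mod 37: now compute (0/37).
Top reduces to 0: gcd > 1, so the symbol is 0.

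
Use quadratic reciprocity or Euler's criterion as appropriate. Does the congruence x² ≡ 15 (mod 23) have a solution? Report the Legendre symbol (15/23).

-1

Reciprocity: 15 ≡ 3 and 23 ≡ 3 (mod 4), so (15/23) = −(23/15).
Reduce top mod 15: now compute (8/15).
Pull out 2^3: since 15 ≡ 7 (mod 8), (2/15) = +1, so (2/15)^3 = +1.
Reached (1/15) = 1. Collecting the sign flips along the way, the symbol is -1.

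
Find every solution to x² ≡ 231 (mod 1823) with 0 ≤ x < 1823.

Since 1823 ≡ 3 (mod 4), a square root of 231 is 231^((1823+1)/4) = 231^456 mod 1823.
Repeated squaring: 231^2≡494, 231^4≡1577, 231^8≡357, 231^16≡1662, 231^32≡399, 231^64≡600, 231^128≡869, 231^256≡439 (mod 1823).
231^456 = 231^(256+128+64+8) ≡ 613 (mod 1823).
Check: 613² = 375769 ≡ 231 (mod 1823). The two roots are 613 and 1210.

613, 1210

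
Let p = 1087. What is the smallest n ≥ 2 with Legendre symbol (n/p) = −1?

3

(2/1087) = +1, so 2 is a residue.
(3/1087) = −1, so 3 is the smallest positive non-residue mod 1087.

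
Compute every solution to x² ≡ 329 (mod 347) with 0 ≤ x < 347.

Since 347 ≡ 3 (mod 4), a square root of 329 is 329^((347+1)/4) = 329^87 mod 347.
Repeated squaring: 329^2≡324, 329^4≡182, 329^8≡159, 329^16≡297, 329^32≡71, 329^64≡183 (mod 347).
329^87 = 329^(64+16+4+2+1) ≡ 321 (mod 347).
Check: 321² = 103041 ≡ 329 (mod 347). The two roots are 26 and 321.

26, 321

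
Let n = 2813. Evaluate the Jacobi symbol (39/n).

1

Reciprocity: 39 ≡ 3 and 2813 ≡ 1 (mod 4), so (39/2813) = +(2813/39).
Reduce top mod 39: now compute (5/39).
Reciprocity: 5 ≡ 1 and 39 ≡ 3 (mod 4), so (5/39) = +(39/5).
Reduce top mod 5: now compute (4/5).
Pull out 2^2: since 5 ≡ 5 (mod 8), (2/5) = -1, so (2/5)^2 = +1.
Reached (1/5) = 1. Collecting the sign flips along the way, the symbol is +1.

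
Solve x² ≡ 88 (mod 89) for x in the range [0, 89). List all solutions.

89 ≡ 1 (mod 4), so we find a root by search.
Trying successive values, 34² = 1156 ≡ 88 (mod 89). The other root is 89 − 34 = 55.

34, 55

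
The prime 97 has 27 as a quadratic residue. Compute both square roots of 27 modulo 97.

30, 67

97 ≡ 1 (mod 4), so we find a root by search.
Trying successive values, 30² = 900 ≡ 27 (mod 97). The other root is 97 − 30 = 67.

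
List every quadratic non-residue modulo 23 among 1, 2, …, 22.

5,7,10,11,14,15,17,19,20,21,22

Square k = 1,…,11 (k and 23−k give the same square):
1²=1, 2²=4, 3²=9, 4²=16, 5²≡2, 6²≡13, 7²≡3, 8²≡18, 9²≡12, 10²≡8, 11²≡6 (mod 23).
The residues are {1, 2, 3, 4, 6, 8, 9, 12, 13, 16, 18}; the non-residues are the remaining 11 nonzero classes.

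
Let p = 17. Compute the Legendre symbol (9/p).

1

Euler's criterion: (9/17) ≡ 9^8 (mod 17).
9^2 ≡ 13 (mod 17)
9^4 ≡ 16 (mod 17)
9^8 ≡ 1 (mod 17)
9^8 = 9^(8) ≡ 1 (mod 17).
Result is 1, so (9/17) = 1.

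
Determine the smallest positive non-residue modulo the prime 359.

7

(2/359) = +1, so 2 is a residue.
(3/359) = +1, so 3 is a residue.
(4/359) = +1, so 4 is a residue.
(5/359) = +1, so 5 is a residue.
(6/359) = +1, so 6 is a residue.
(7/359) = −1, so 7 is the smallest positive non-residue mod 359.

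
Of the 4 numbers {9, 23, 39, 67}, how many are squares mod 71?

(9/71) = +1 → QR.
(23/71) = -1 → non-residue.
(39/71) = -1 → non-residue.
(67/71) = -1 → non-residue.
Total quadratic residues among the 4: 1.

1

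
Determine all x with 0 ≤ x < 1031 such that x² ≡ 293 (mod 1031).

391, 640

Since 1031 ≡ 3 (mod 4), a square root of 293 is 293^((1031+1)/4) = 293^258 mod 1031.
Repeated squaring: 293^2≡276, 293^4≡913, 293^8≡521, 293^16≡288, 293^32≡464, 293^64≡848, 293^128≡497, 293^256≡600 (mod 1031).
293^258 = 293^(256+2) ≡ 640 (mod 1031).
Check: 640² = 409600 ≡ 293 (mod 1031). The two roots are 391 and 640.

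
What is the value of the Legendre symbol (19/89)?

-1

Reciprocity: 19 ≡ 3 and 89 ≡ 1 (mod 4), so (19/89) = +(89/19).
Reduce top mod 19: now compute (13/19).
Reciprocity: 13 ≡ 1 and 19 ≡ 3 (mod 4), so (13/19) = +(19/13).
Reduce top mod 13: now compute (6/13).
Pull out 2: since 13 ≡ 5 (mod 8), (2/13) = -1.
Reciprocity: 3 ≡ 3 and 13 ≡ 1 (mod 4), so (3/13) = +(13/3).
Reduce top mod 3: now compute (1/3).
Reached (1/3) = 1. Collecting the sign flips along the way, the symbol is -1.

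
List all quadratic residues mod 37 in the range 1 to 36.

Square k = 1,…,18 (k and 37−k give the same square):
1²=1, 2²=4, 3²=9, 4²=16, 5²=25, 6²=36, 7²≡12, 8²≡27, 9²≡7, 10²≡26, 11²≡10, 12²≡33, 13²≡21, 14²≡11, 15²≡3, 16²≡34, 17²≡30, 18²≡28 (mod 37).
So the quadratic residues mod 37 are {1, 3, 4, 7, 9, 10, 11, 12, 16, 21, 25, 26, 27, 28, 30, 33, 34, 36}.

1 3 4 7 9 10 11 12 16 21 25 26 27 28 30 33 34 36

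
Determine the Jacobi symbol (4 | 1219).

Pull out 2^2: since 1219 ≡ 3 (mod 8), (2/1219) = -1, so (2/1219)^2 = +1.
Reached (1/1219) = 1. Collecting the sign flips along the way, the symbol is +1.

1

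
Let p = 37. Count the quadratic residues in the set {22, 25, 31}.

(22/37) = -1 → non-residue.
(25/37) = +1 → QR.
(31/37) = -1 → non-residue.
Total quadratic residues among the 3: 1.

1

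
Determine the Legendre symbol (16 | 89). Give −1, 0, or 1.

1

Pull out 2^4: since 89 ≡ 1 (mod 8), (2/89) = +1, so (2/89)^4 = +1.
Reached (1/89) = 1. Collecting the sign flips along the way, the symbol is +1.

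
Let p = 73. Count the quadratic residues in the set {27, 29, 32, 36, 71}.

(27/73) = +1 → QR.
(29/73) = -1 → non-residue.
(32/73) = +1 → QR.
(36/73) = +1 → QR.
(71/73) = +1 → QR.
Total quadratic residues among the 5: 4.

4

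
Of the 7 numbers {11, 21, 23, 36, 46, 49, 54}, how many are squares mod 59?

(11/59) = -1 → non-residue.
(21/59) = +1 → QR.
(23/59) = -1 → non-residue.
(36/59) = +1 → QR.
(46/59) = +1 → QR.
(49/59) = +1 → QR.
(54/59) = -1 → non-residue.
Total quadratic residues among the 7: 4.

4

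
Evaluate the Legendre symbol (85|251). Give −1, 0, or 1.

1

Reciprocity: 85 ≡ 1 and 251 ≡ 3 (mod 4), so (85/251) = +(251/85).
Reduce top mod 85: now compute (81/85).
Reciprocity: 81 ≡ 1 and 85 ≡ 1 (mod 4), so (81/85) = +(85/81).
Reduce top mod 81: now compute (4/81).
Pull out 2^2: since 81 ≡ 1 (mod 8), (2/81) = +1, so (2/81)^2 = +1.
Reached (1/81) = 1. Collecting the sign flips along the way, the symbol is +1.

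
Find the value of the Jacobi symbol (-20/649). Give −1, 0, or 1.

1

First reduce: -20 ≡ 629 (mod 649).
Reciprocity: 629 ≡ 1 and 649 ≡ 1 (mod 4), so (629/649) = +(649/629).
Reduce top mod 629: now compute (20/629).
Pull out 2^2: since 629 ≡ 5 (mod 8), (2/629) = -1, so (2/629)^2 = +1.
Reciprocity: 5 ≡ 1 and 629 ≡ 1 (mod 4), so (5/629) = +(629/5).
Reduce top mod 5: now compute (4/5).
Pull out 2^2: since 5 ≡ 5 (mod 8), (2/5) = -1, so (2/5)^2 = +1.
Reached (1/5) = 1. Collecting the sign flips along the way, the symbol is +1.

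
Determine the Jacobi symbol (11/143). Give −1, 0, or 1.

0

Reciprocity: 11 ≡ 3 and 143 ≡ 3 (mod 4), so (11/143) = −(143/11).
Reduce top mod 11: now compute (0/11).
Top reduces to 0: gcd > 1, so the symbol is 0.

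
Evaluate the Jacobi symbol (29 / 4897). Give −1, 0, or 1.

1

Reciprocity: 29 ≡ 1 and 4897 ≡ 1 (mod 4), so (29/4897) = +(4897/29).
Reduce top mod 29: now compute (25/29).
Reciprocity: 25 ≡ 1 and 29 ≡ 1 (mod 4), so (25/29) = +(29/25).
Reduce top mod 25: now compute (4/25).
Pull out 2^2: since 25 ≡ 1 (mod 8), (2/25) = +1, so (2/25)^2 = +1.
Reached (1/25) = 1. Collecting the sign flips along the way, the symbol is +1.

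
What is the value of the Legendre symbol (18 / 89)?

Euler's criterion: (18/89) ≡ 18^44 (mod 89).
18^2 ≡ 57 (mod 89)
18^4 ≡ 45 (mod 89)
18^8 ≡ 67 (mod 89)
18^16 ≡ 39 (mod 89)
18^32 ≡ 8 (mod 89)
18^44 = 18^(32+8+4) ≡ 1 (mod 89).
Result is 1, so (18/89) = 1.

1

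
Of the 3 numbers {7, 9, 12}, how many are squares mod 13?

2

(7/13) = -1 → non-residue.
(9/13) = +1 → QR.
(12/13) = +1 → QR.
Total quadratic residues among the 3: 2.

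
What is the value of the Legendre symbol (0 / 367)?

Top reduces to 0: gcd > 1, so the symbol is 0.

0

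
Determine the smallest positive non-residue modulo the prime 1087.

(2/1087) = +1, so 2 is a residue.
(3/1087) = −1, so 3 is the smallest positive non-residue mod 1087.

3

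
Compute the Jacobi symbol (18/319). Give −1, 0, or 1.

1

Pull out 2: since 319 ≡ 7 (mod 8), (2/319) = +1.
Reciprocity: 9 ≡ 1 and 319 ≡ 3 (mod 4), so (9/319) = +(319/9).
Reduce top mod 9: now compute (4/9).
Pull out 2^2: since 9 ≡ 1 (mod 8), (2/9) = +1, so (2/9)^2 = +1.
Reached (1/9) = 1. Collecting the sign flips along the way, the symbol is +1.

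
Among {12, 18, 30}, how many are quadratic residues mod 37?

(12/37) = +1 → QR.
(18/37) = -1 → non-residue.
(30/37) = +1 → QR.
Total quadratic residues among the 3: 2.

2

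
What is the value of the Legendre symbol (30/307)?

-1

Pull out 2: since 307 ≡ 3 (mod 8), (2/307) = -1.
Reciprocity: 15 ≡ 3 and 307 ≡ 3 (mod 4), so (15/307) = −(307/15).
Reduce top mod 15: now compute (7/15).
Reciprocity: 7 ≡ 3 and 15 ≡ 3 (mod 4), so (7/15) = −(15/7).
Reduce top mod 7: now compute (1/7).
Reached (1/7) = 1. Collecting the sign flips along the way, the symbol is -1.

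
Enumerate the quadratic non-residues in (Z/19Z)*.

Square k = 1,…,9 (k and 19−k give the same square):
1²=1, 2²=4, 3²=9, 4²=16, 5²≡6, 6²≡17, 7²≡11, 8²≡7, 9²≡5 (mod 19).
The residues are {1, 4, 5, 6, 7, 9, 11, 16, 17}; the non-residues are the remaining 9 nonzero classes.

2, 3, 8, 10, 12, 13, 14, 15, 18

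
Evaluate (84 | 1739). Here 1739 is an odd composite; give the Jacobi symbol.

Pull out 2^2: since 1739 ≡ 3 (mod 8), (2/1739) = -1, so (2/1739)^2 = +1.
Reciprocity: 21 ≡ 1 and 1739 ≡ 3 (mod 4), so (21/1739) = +(1739/21).
Reduce top mod 21: now compute (17/21).
Reciprocity: 17 ≡ 1 and 21 ≡ 1 (mod 4), so (17/21) = +(21/17).
Reduce top mod 17: now compute (4/17).
Pull out 2^2: since 17 ≡ 1 (mod 8), (2/17) = +1, so (2/17)^2 = +1.
Reached (1/17) = 1. Collecting the sign flips along the way, the symbol is +1.

1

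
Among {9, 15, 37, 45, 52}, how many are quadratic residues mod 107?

(9/107) = +1 → QR.
(15/107) = -1 → non-residue.
(37/107) = +1 → QR.
(45/107) = -1 → non-residue.
(52/107) = +1 → QR.
Total quadratic residues among the 5: 3.

3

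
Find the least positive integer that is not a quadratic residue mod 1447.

(2/1447) = +1, so 2 is a residue.
(3/1447) = −1, so 3 is the smallest positive non-residue mod 1447.

3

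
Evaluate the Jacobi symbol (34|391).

Pull out 2: since 391 ≡ 7 (mod 8), (2/391) = +1.
Reciprocity: 17 ≡ 1 and 391 ≡ 3 (mod 4), so (17/391) = +(391/17).
Reduce top mod 17: now compute (0/17).
Top reduces to 0: gcd > 1, so the symbol is 0.

0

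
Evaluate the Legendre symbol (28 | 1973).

Pull out 2^2: since 1973 ≡ 5 (mod 8), (2/1973) = -1, so (2/1973)^2 = +1.
Reciprocity: 7 ≡ 3 and 1973 ≡ 1 (mod 4), so (7/1973) = +(1973/7).
Reduce top mod 7: now compute (6/7).
Pull out 2: since 7 ≡ 7 (mod 8), (2/7) = +1.
Reciprocity: 3 ≡ 3 and 7 ≡ 3 (mod 4), so (3/7) = −(7/3).
Reduce top mod 3: now compute (1/3).
Reached (1/3) = 1. Collecting the sign flips along the way, the symbol is -1.

-1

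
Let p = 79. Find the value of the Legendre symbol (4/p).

1

Euler's criterion: (4/79) ≡ 4^39 (mod 79).
4^2 ≡ 16 (mod 79)
4^4 ≡ 19 (mod 79)
4^8 ≡ 45 (mod 79)
4^16 ≡ 50 (mod 79)
4^32 ≡ 51 (mod 79)
4^39 = 4^(32+4+2+1) ≡ 1 (mod 79).
Result is 1, so (4/79) = 1.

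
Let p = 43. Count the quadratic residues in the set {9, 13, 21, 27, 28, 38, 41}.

(9/43) = +1 → QR.
(13/43) = +1 → QR.
(21/43) = +1 → QR.
(27/43) = -1 → non-residue.
(28/43) = -1 → non-residue.
(38/43) = +1 → QR.
(41/43) = +1 → QR.
Total quadratic residues among the 7: 5.

5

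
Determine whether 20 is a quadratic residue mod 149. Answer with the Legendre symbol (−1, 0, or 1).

Pull out 2^2: since 149 ≡ 5 (mod 8), (2/149) = -1, so (2/149)^2 = +1.
Reciprocity: 5 ≡ 1 and 149 ≡ 1 (mod 4), so (5/149) = +(149/5).
Reduce top mod 5: now compute (4/5).
Pull out 2^2: since 5 ≡ 5 (mod 8), (2/5) = -1, so (2/5)^2 = +1.
Reached (1/5) = 1. Collecting the sign flips along the way, the symbol is +1.

1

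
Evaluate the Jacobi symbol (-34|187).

0

First reduce: -34 ≡ 153 (mod 187).
Reciprocity: 153 ≡ 1 and 187 ≡ 3 (mod 4), so (153/187) = +(187/153).
Reduce top mod 153: now compute (34/153).
Pull out 2: since 153 ≡ 1 (mod 8), (2/153) = +1.
Reciprocity: 17 ≡ 1 and 153 ≡ 1 (mod 4), so (17/153) = +(153/17).
Reduce top mod 17: now compute (0/17).
Top reduces to 0: gcd > 1, so the symbol is 0.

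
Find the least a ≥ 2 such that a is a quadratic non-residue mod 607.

(2/607) = +1, so 2 is a residue.
(3/607) = −1, so 3 is the smallest positive non-residue mod 607.

3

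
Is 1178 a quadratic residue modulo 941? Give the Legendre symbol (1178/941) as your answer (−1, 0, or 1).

-1

First reduce: 1178 ≡ 237 (mod 941).
Reciprocity: 237 ≡ 1 and 941 ≡ 1 (mod 4), so (237/941) = +(941/237).
Reduce top mod 237: now compute (230/237).
Pull out 2: since 237 ≡ 5 (mod 8), (2/237) = -1.
Reciprocity: 115 ≡ 3 and 237 ≡ 1 (mod 4), so (115/237) = +(237/115).
Reduce top mod 115: now compute (7/115).
Reciprocity: 7 ≡ 3 and 115 ≡ 3 (mod 4), so (7/115) = −(115/7).
Reduce top mod 7: now compute (3/7).
Reciprocity: 3 ≡ 3 and 7 ≡ 3 (mod 4), so (3/7) = −(7/3).
Reduce top mod 3: now compute (1/3).
Reached (1/3) = 1. Collecting the sign flips along the way, the symbol is -1.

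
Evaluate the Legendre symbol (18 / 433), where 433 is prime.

Euler's criterion: (18/433) ≡ 18^216 (mod 433).
18^2 ≡ 324 (mod 433)
18^4 ≡ 190 (mod 433)
18^8 ≡ 161 (mod 433)
18^16 ≡ 374 (mod 433)
18^32 ≡ 17 (mod 433)
18^64 ≡ 289 (mod 433)
18^128 ≡ 385 (mod 433)
18^216 = 18^(128+64+16+8) ≡ 1 (mod 433).
Result is 1, so (18/433) = 1.

1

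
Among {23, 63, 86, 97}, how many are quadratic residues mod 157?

(23/157) = -1 → non-residue.
(63/157) = -1 → non-residue.
(86/157) = +1 → QR.
(97/157) = -1 → non-residue.
Total quadratic residues among the 4: 1.

1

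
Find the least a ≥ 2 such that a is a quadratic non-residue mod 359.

(2/359) = +1, so 2 is a residue.
(3/359) = +1, so 3 is a residue.
(4/359) = +1, so 4 is a residue.
(5/359) = +1, so 5 is a residue.
(6/359) = +1, so 6 is a residue.
(7/359) = −1, so 7 is the smallest positive non-residue mod 359.

7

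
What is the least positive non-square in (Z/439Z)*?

(2/439) = +1, so 2 is a residue.
(3/439) = −1, so 3 is the smallest positive non-residue mod 439.

3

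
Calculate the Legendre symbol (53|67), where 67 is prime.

-1

Reciprocity: 53 ≡ 1 and 67 ≡ 3 (mod 4), so (53/67) = +(67/53).
Reduce top mod 53: now compute (14/53).
Pull out 2: since 53 ≡ 5 (mod 8), (2/53) = -1.
Reciprocity: 7 ≡ 3 and 53 ≡ 1 (mod 4), so (7/53) = +(53/7).
Reduce top mod 7: now compute (4/7).
Pull out 2^2: since 7 ≡ 7 (mod 8), (2/7) = +1, so (2/7)^2 = +1.
Reached (1/7) = 1. Collecting the sign flips along the way, the symbol is -1.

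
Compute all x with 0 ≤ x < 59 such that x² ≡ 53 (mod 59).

17, 42

Since 59 ≡ 3 (mod 4), a square root of 53 is 53^((59+1)/4) = 53^15 mod 59.
Repeated squaring: 53^2≡36, 53^4≡57, 53^8≡4 (mod 59).
53^15 = 53^(8+4+2+1) ≡ 17 (mod 59).
Check: 17² = 289 ≡ 53 (mod 59). The two roots are 17 and 42.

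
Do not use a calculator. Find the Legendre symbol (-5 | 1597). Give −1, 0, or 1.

-1

First reduce: -5 ≡ 1592 (mod 1597).
Pull out 2^3: since 1597 ≡ 5 (mod 8), (2/1597) = -1, so (2/1597)^3 = -1.
Reciprocity: 199 ≡ 3 and 1597 ≡ 1 (mod 4), so (199/1597) = +(1597/199).
Reduce top mod 199: now compute (5/199).
Reciprocity: 5 ≡ 1 and 199 ≡ 3 (mod 4), so (5/199) = +(199/5).
Reduce top mod 5: now compute (4/5).
Pull out 2^2: since 5 ≡ 5 (mod 8), (2/5) = -1, so (2/5)^2 = +1.
Reached (1/5) = 1. Collecting the sign flips along the way, the symbol is -1.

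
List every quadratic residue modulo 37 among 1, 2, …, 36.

1, 3, 4, 7, 9, 10, 11, 12, 16, 21, 25, 26, 27, 28, 30, 33, 34, 36

Square k = 1,…,18 (k and 37−k give the same square):
1²=1, 2²=4, 3²=9, 4²=16, 5²=25, 6²=36, 7²≡12, 8²≡27, 9²≡7, 10²≡26, 11²≡10, 12²≡33, 13²≡21, 14²≡11, 15²≡3, 16²≡34, 17²≡30, 18²≡28 (mod 37).
So the quadratic residues mod 37 are {1, 3, 4, 7, 9, 10, 11, 12, 16, 21, 25, 26, 27, 28, 30, 33, 34, 36}.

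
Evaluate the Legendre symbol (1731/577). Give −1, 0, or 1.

First reduce: 1731 ≡ 0 (mod 577).
Top reduces to 0: gcd > 1, so the symbol is 0.

0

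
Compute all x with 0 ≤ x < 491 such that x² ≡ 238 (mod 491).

27, 464

Since 491 ≡ 3 (mod 4), a square root of 238 is 238^((491+1)/4) = 238^123 mod 491.
Repeated squaring: 238^2≡179, 238^4≡126, 238^8≡164, 238^16≡382, 238^32≡97, 238^64≡80 (mod 491).
238^123 = 238^(64+32+16+8+2+1) ≡ 27 (mod 491).
Check: 27² = 729 ≡ 238 (mod 491). The two roots are 27 and 464.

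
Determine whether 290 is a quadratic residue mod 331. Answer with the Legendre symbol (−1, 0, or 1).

1

Pull out 2: since 331 ≡ 3 (mod 8), (2/331) = -1.
Reciprocity: 145 ≡ 1 and 331 ≡ 3 (mod 4), so (145/331) = +(331/145).
Reduce top mod 145: now compute (41/145).
Reciprocity: 41 ≡ 1 and 145 ≡ 1 (mod 4), so (41/145) = +(145/41).
Reduce top mod 41: now compute (22/41).
Pull out 2: since 41 ≡ 1 (mod 8), (2/41) = +1.
Reciprocity: 11 ≡ 3 and 41 ≡ 1 (mod 4), so (11/41) = +(41/11).
Reduce top mod 11: now compute (8/11).
Pull out 2^3: since 11 ≡ 3 (mod 8), (2/11) = -1, so (2/11)^3 = -1.
Reached (1/11) = 1. Collecting the sign flips along the way, the symbol is +1.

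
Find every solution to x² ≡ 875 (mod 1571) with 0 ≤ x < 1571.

233, 1338

Since 1571 ≡ 3 (mod 4), a square root of 875 is 875^((1571+1)/4) = 875^393 mod 1571.
Repeated squaring: 875^2≡548, 875^4≡243, 875^8≡922, 875^16≡173, 875^32≡80, 875^64≡116, 875^128≡888, 875^256≡1473 (mod 1571).
875^393 = 875^(256+128+8+1) ≡ 233 (mod 1571).
Check: 233² = 54289 ≡ 875 (mod 1571). The two roots are 233 and 1338.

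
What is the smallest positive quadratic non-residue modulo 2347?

2

(2/2347) = −1, so 2 is the smallest positive non-residue mod 2347.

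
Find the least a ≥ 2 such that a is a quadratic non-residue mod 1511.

11

(2/1511) = +1, so 2 is a residue.
(3/1511) = +1, so 3 is a residue.
(4/1511) = +1, so 4 is a residue.
(5/1511) = +1, so 5 is a residue.
(6/1511) = +1, so 6 is a residue.
(7/1511) = +1, so 7 is a residue.
(8/1511) = +1, so 8 is a residue.
(9/1511) = +1, so 9 is a residue.
(10/1511) = +1, so 10 is a residue.
(11/1511) = −1, so 11 is the smallest positive non-residue mod 1511.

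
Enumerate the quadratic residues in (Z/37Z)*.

Square k = 1,…,18 (k and 37−k give the same square):
1²=1, 2²=4, 3²=9, 4²=16, 5²=25, 6²=36, 7²≡12, 8²≡27, 9²≡7, 10²≡26, 11²≡10, 12²≡33, 13²≡21, 14²≡11, 15²≡3, 16²≡34, 17²≡30, 18²≡28 (mod 37).
So the quadratic residues mod 37 are {1, 3, 4, 7, 9, 10, 11, 12, 16, 21, 25, 26, 27, 28, 30, 33, 34, 36}.

1 3 4 7 9 10 11 12 16 21 25 26 27 28 30 33 34 36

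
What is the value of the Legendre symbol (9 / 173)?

Reciprocity: 9 ≡ 1 and 173 ≡ 1 (mod 4), so (9/173) = +(173/9).
Reduce top mod 9: now compute (2/9).
Pull out 2: since 9 ≡ 1 (mod 8), (2/9) = +1.
Reached (1/9) = 1. Collecting the sign flips along the way, the symbol is +1.

1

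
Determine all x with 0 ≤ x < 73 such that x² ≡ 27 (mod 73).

10, 63

73 ≡ 1 (mod 4), so we find a root by search.
Trying successive values, 10² = 100 ≡ 27 (mod 73). The other root is 73 − 10 = 63.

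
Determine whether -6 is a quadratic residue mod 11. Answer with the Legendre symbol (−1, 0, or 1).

1

First reduce: -6 ≡ 5 (mod 11).
Reciprocity: 5 ≡ 1 and 11 ≡ 3 (mod 4), so (5/11) = +(11/5).
Reduce top mod 5: now compute (1/5).
Reached (1/5) = 1. Collecting the sign flips along the way, the symbol is +1.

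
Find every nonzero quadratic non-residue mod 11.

2,6,7,8,10

Square k = 1,…,5 (k and 11−k give the same square):
1²=1, 2²=4, 3²=9, 4²≡5, 5²≡3 (mod 11).
The residues are {1, 3, 4, 5, 9}; the non-residues are the remaining 5 nonzero classes.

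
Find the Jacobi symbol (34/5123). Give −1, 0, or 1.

1

Pull out 2: since 5123 ≡ 3 (mod 8), (2/5123) = -1.
Reciprocity: 17 ≡ 1 and 5123 ≡ 3 (mod 4), so (17/5123) = +(5123/17).
Reduce top mod 17: now compute (6/17).
Pull out 2: since 17 ≡ 1 (mod 8), (2/17) = +1.
Reciprocity: 3 ≡ 3 and 17 ≡ 1 (mod 4), so (3/17) = +(17/3).
Reduce top mod 3: now compute (2/3).
Pull out 2: since 3 ≡ 3 (mod 8), (2/3) = -1.
Reached (1/3) = 1. Collecting the sign flips along the way, the symbol is +1.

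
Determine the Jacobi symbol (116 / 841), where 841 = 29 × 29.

Pull out 2^2: since 841 ≡ 1 (mod 8), (2/841) = +1, so (2/841)^2 = +1.
Reciprocity: 29 ≡ 1 and 841 ≡ 1 (mod 4), so (29/841) = +(841/29).
Reduce top mod 29: now compute (0/29).
Top reduces to 0: gcd > 1, so the symbol is 0.

0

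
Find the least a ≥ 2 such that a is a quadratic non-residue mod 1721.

(2/1721) = +1, so 2 is a residue.
(3/1721) = −1, so 3 is the smallest positive non-residue mod 1721.

3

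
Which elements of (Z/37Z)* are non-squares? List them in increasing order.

2,5,6,8,13,14,15,17,18,19,20,22,23,24,29,31,32,35

Square k = 1,…,18 (k and 37−k give the same square):
1²=1, 2²=4, 3²=9, 4²=16, 5²=25, 6²=36, 7²≡12, 8²≡27, 9²≡7, 10²≡26, 11²≡10, 12²≡33, 13²≡21, 14²≡11, 15²≡3, 16²≡34, 17²≡30, 18²≡28 (mod 37).
The residues are {1, 3, 4, 7, 9, 10, 11, 12, 16, 21, 25, 26, 27, 28, 30, 33, 34, 36}; the non-residues are the remaining 18 nonzero classes.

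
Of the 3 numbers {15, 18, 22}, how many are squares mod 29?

1

(15/29) = -1 → non-residue.
(18/29) = -1 → non-residue.
(22/29) = +1 → QR.
Total quadratic residues among the 3: 1.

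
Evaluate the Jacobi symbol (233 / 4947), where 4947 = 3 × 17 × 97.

Reciprocity: 233 ≡ 1 and 4947 ≡ 3 (mod 4), so (233/4947) = +(4947/233).
Reduce top mod 233: now compute (54/233).
Pull out 2: since 233 ≡ 1 (mod 8), (2/233) = +1.
Reciprocity: 27 ≡ 3 and 233 ≡ 1 (mod 4), so (27/233) = +(233/27).
Reduce top mod 27: now compute (17/27).
Reciprocity: 17 ≡ 1 and 27 ≡ 3 (mod 4), so (17/27) = +(27/17).
Reduce top mod 17: now compute (10/17).
Pull out 2: since 17 ≡ 1 (mod 8), (2/17) = +1.
Reciprocity: 5 ≡ 1 and 17 ≡ 1 (mod 4), so (5/17) = +(17/5).
Reduce top mod 5: now compute (2/5).
Pull out 2: since 5 ≡ 5 (mod 8), (2/5) = -1.
Reached (1/5) = 1. Collecting the sign flips along the way, the symbol is -1.

-1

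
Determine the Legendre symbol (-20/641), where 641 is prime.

Euler's criterion: (-20/641) ≡ 621^320 (mod 641).
621^2 ≡ 400 (mod 641)
621^4 ≡ 391 (mod 641)
621^8 ≡ 323 (mod 641)
621^16 ≡ 487 (mod 641)
621^32 ≡ 640 (mod 641)
621^64 ≡ 1 (mod 641)
621^128 ≡ 1 (mod 641)
621^256 ≡ 1 (mod 641)
621^320 = 621^(256+64) ≡ 1 (mod 641).
Result is 1, so (-20/641) = 1.

1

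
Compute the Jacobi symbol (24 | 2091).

0

Pull out 2^3: since 2091 ≡ 3 (mod 8), (2/2091) = -1, so (2/2091)^3 = -1.
Reciprocity: 3 ≡ 3 and 2091 ≡ 3 (mod 4), so (3/2091) = −(2091/3).
Reduce top mod 3: now compute (0/3).
Top reduces to 0: gcd > 1, so the symbol is 0.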